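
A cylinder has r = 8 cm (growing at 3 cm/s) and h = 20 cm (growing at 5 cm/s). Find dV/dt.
1280π cm³/s

V = πr²h
dV/dt = 2πrh·dr/dt + πr²·dh/dt
= 2π(8)(20)(3) + π(8)²(5)
= 1280π cm³/s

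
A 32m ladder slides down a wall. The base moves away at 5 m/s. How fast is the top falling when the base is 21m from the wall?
105√583/583 ≈ 4.349 m/s

x² + y² = 32²
2x·dx/dt + 2y·dy/dt = 0
dy/dt = -x/y · dx/dt = -21/√583 · 5 = -105√583/583 m/s
The top is descending at 105√583/583 ≈ 4.349 m/s.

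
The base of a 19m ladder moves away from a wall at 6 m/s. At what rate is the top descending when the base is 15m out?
45√34/34 ≈ 7.717 m/s

x² + y² = 19²
2x·dx/dt + 2y·dy/dt = 0
dy/dt = -x/y · dx/dt = -15/(2√34) · 6 = -45√34/34 m/s
The top is descending at 45√34/34 ≈ 7.717 m/s.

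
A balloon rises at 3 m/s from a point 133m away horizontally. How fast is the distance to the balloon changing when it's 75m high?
225√23314/23314 ≈ 1.474 m/s

z² = 133² + y²
z = √(133² + 75²) = √23314
dz/dt = y/z · dy/dt = 75/√23314 · 3 = 225√23314/23314 ≈ 1.474 m/s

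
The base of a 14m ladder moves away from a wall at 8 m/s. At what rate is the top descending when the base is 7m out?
8√3/3 ≈ 4.619 m/s

x² + y² = 14²
2x·dx/dt + 2y·dy/dt = 0
dy/dt = -x/y · dx/dt = -7/(7√3) · 8 = -8√3/3 m/s
The top is descending at 8√3/3 ≈ 4.619 m/s.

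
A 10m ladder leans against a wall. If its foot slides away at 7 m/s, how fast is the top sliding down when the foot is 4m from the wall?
2√21/3 ≈ 3.055 m/s

x² + y² = 10²
2x·dx/dt + 2y·dy/dt = 0
dy/dt = -x/y · dx/dt = -4/(2√21) · 7 = -2√21/3 m/s
The top is descending at 2√21/3 ≈ 3.055 m/s.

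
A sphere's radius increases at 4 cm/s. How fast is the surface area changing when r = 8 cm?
256π cm²/s

S = 4πr²
dS/dt = dS/dr · dr/dt = 8πr · 4
At r = 8: dS/dt = 256π cm²/s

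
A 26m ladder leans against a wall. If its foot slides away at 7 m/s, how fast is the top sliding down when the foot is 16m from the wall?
8√105/15 ≈ 5.465 m/s

x² + y² = 26²
2x·dx/dt + 2y·dy/dt = 0
dy/dt = -x/y · dx/dt = -16/(2√105) · 7 = -8√105/15 m/s
The top is descending at 8√105/15 ≈ 5.465 m/s.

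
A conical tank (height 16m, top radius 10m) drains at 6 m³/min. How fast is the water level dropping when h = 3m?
128/(75π) ≈ 0.5432 m/min

r/h = 10/16, so r = (5/8)h
V = (1/3)πr²h = (1/3)π((5/8)h)²h = (25/192)πh³
dV/dh = (25/64)πh²
dh/dt = (dV/dt)/(dV/dh) = -6/((25/64)π·3²) = -128/(75π) m/min
The level is dropping at 128/(75π) ≈ 0.5432 m/min.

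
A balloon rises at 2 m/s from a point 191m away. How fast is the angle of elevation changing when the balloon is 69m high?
0.009262 rad/s

tan(θ) = y/191
sec²(θ) · dθ/dt = (1/191) · dy/dt
dθ/dt = cos²(θ)/191 · 2 = 191/(191² + 69²) · 2
dθ/dt = 0.009262 rad/s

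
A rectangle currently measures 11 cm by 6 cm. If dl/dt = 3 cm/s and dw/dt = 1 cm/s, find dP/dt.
8 cm/s

P = 2(l + w)
dP/dt = 2(dl/dt + dw/dt) = 2(3 + 1) = 8 cm/s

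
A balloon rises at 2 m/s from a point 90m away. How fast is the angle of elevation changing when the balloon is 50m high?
0.016981 rad/s

tan(θ) = y/90
sec²(θ) · dθ/dt = (1/90) · dy/dt
dθ/dt = cos²(θ)/90 · 2 = 90/(90² + 50²) · 2
dθ/dt = 0.016981 rad/s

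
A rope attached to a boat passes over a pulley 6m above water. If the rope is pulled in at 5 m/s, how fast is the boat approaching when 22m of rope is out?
55√7/28 ≈ 5.197 m/s

rope² = x² + 6²
x = √(22² - 6²) = 8√7
dx/dt = (rope/x) · d(rope)/dt = (22/(8√7)) · (-5) = -55√7/28 m/s
The boat approaches at 55√7/28 ≈ 5.197 m/s.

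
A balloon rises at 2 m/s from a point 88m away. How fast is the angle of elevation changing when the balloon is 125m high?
0.007531 rad/s

tan(θ) = y/88
sec²(θ) · dθ/dt = (1/88) · dy/dt
dθ/dt = cos²(θ)/88 · 2 = 88/(88² + 125²) · 2
dθ/dt = 0.007531 rad/s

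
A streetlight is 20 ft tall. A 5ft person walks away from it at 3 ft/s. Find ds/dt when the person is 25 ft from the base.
1 ft/s

By similar triangles: 20/(x+s) = 5/s
Solving: s = 5x/15
ds/dt = 5/15 · dx/dt = 1/3 · 3 = 1 ft/s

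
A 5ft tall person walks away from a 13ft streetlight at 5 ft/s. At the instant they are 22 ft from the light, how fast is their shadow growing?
25/8 ft/s

By similar triangles: 13/(x+s) = 5/s
Solving: s = 5x/8
ds/dt = 5/8 · dx/dt = 5/8 · 5 = 25/8 ft/s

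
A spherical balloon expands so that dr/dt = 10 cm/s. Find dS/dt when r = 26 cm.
2080π cm²/s

S = 4πr²
dS/dt = dS/dr · dr/dt = 8πr · 10
At r = 26: dS/dt = 2080π cm²/s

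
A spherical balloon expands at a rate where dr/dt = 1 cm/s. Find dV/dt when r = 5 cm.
100π cm³/s

V = (4/3)πr³
dV/dt = dV/dr · dr/dt = 4πr² · 1
At r = 5: dV/dt = 100π cm³/s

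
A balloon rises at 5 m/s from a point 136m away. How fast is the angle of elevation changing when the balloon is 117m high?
0.021128 rad/s

tan(θ) = y/136
sec²(θ) · dθ/dt = (1/136) · dy/dt
dθ/dt = cos²(θ)/136 · 5 = 136/(136² + 117²) · 5
dθ/dt = 0.021128 rad/s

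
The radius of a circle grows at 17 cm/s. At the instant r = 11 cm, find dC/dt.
34π cm/s

C = 2πr
dC/dt = 2π · dr/dt = 2π · 17 = 34π cm/s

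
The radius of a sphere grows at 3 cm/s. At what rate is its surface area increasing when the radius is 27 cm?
648π cm²/s

S = 4πr²
dS/dt = dS/dr · dr/dt = 8πr · 3
At r = 27: dS/dt = 648π cm²/s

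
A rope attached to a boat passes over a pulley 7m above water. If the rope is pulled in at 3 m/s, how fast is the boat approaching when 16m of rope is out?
16√23/23 ≈ 3.336 m/s

rope² = x² + 7²
x = √(16² - 7²) = 3√23
dx/dt = (rope/x) · d(rope)/dt = (16/(3√23)) · (-3) = -16√23/23 m/s
The boat approaches at 16√23/23 ≈ 3.336 m/s.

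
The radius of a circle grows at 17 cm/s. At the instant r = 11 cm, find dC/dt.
34π cm/s

C = 2πr
dC/dt = 2π · dr/dt = 2π · 17 = 34π cm/s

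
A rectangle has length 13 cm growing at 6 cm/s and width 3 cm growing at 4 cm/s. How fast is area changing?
70 cm²/s

A = lw
dA/dt = w·dl/dt + l·dw/dt = 3·6 + 13·4 = 70 cm²/s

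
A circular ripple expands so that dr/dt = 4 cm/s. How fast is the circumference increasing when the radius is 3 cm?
8π cm/s

C = 2πr
dC/dt = 2π · dr/dt = 2π · 4 = 8π cm/s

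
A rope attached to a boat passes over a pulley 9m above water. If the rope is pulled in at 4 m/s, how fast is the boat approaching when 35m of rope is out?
35√286/143 ≈ 4.139 m/s

rope² = x² + 9²
x = √(35² - 9²) = 2√286
dx/dt = (rope/x) · d(rope)/dt = (35/(2√286)) · (-4) = -35√286/143 m/s
The boat approaches at 35√286/143 ≈ 4.139 m/s.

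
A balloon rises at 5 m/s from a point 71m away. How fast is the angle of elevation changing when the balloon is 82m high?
0.030174 rad/s

tan(θ) = y/71
sec²(θ) · dθ/dt = (1/71) · dy/dt
dθ/dt = cos²(θ)/71 · 5 = 71/(71² + 82²) · 5
dθ/dt = 0.030174 rad/s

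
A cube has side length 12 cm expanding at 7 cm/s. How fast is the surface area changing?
1008 cm²/s

A = 6s²
dA/dt = 12s · ds/dt = 12·12·7 = 1008 cm²/s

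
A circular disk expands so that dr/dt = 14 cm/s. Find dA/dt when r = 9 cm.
252π cm²/s

A = πr²
dA/dt = 2πr · dr/dt = 2π(9)(14) = 252π cm²/s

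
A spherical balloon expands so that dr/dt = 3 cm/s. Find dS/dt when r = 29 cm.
696π cm²/s

S = 4πr²
dS/dt = dS/dr · dr/dt = 8πr · 3
At r = 29: dS/dt = 696π cm²/s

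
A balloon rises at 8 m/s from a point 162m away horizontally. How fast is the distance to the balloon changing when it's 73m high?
584√31573/31573 ≈ 3.287 m/s

z² = 162² + y²
z = √(162² + 73²) = √31573
dz/dt = y/z · dy/dt = 73/√31573 · 8 = 584√31573/31573 ≈ 3.287 m/s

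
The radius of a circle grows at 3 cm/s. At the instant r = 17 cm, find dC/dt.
6π cm/s

C = 2πr
dC/dt = 2π · dr/dt = 2π · 3 = 6π cm/s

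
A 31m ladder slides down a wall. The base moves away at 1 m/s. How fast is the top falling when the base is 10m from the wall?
10√861/861 ≈ 0.3408 m/s

x² + y² = 31²
2x·dx/dt + 2y·dy/dt = 0
dy/dt = -x/y · dx/dt = -10/√861 · 1 = -10√861/861 m/s
The top is descending at 10√861/861 ≈ 0.3408 m/s.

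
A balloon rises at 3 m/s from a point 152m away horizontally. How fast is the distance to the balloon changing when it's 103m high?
309√33713/33713 ≈ 1.683 m/s

z² = 152² + y²
z = √(152² + 103²) = √33713
dz/dt = y/z · dy/dt = 103/√33713 · 3 = 309√33713/33713 ≈ 1.683 m/s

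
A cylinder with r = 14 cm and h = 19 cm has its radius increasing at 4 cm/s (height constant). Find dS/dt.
376π cm²/s

S = 2πrh + 2πr² (lateral + bases)
dS/dt = (2πh + 4πr)·dr/dt = (2π·19 + 4π·14)·4
= 376π cm²/s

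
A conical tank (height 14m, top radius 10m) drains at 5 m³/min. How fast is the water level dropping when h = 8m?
49/(320π) ≈ 0.04874 m/min

r/h = 10/14, so r = (5/7)h
V = (1/3)πr²h = (1/3)π((5/7)h)²h = (25/147)πh³
dV/dh = (25/49)πh²
dh/dt = (dV/dt)/(dV/dh) = -5/((25/49)π·8²) = -49/(320π) m/min
The level is dropping at 49/(320π) ≈ 0.04874 m/min.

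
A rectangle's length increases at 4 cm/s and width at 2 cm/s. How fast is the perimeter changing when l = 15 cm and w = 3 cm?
12 cm/s

P = 2(l + w)
dP/dt = 2(dl/dt + dw/dt) = 2(4 + 2) = 12 cm/s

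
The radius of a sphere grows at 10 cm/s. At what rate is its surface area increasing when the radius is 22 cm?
1760π cm²/s

S = 4πr²
dS/dt = dS/dr · dr/dt = 8πr · 10
At r = 22: dS/dt = 1760π cm²/s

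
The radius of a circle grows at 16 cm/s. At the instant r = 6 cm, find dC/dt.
32π cm/s

C = 2πr
dC/dt = 2π · dr/dt = 2π · 16 = 32π cm/s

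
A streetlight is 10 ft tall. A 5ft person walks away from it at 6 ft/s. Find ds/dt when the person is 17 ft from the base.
6 ft/s

By similar triangles: 10/(x+s) = 5/s
Solving: s = 5x/5
ds/dt = 5/5 · dx/dt = 1 · 6 = 6 ft/s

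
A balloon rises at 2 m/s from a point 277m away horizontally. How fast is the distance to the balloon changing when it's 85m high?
85√83954/41977 ≈ 0.5867 m/s

z² = 277² + y²
z = √(277² + 85²) = √83954
dz/dt = y/z · dy/dt = 85/√83954 · 2 = 85√83954/41977 ≈ 0.5867 m/s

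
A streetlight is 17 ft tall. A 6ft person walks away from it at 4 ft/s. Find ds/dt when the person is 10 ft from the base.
24/11 ft/s

By similar triangles: 17/(x+s) = 6/s
Solving: s = 6x/11
ds/dt = 6/11 · dx/dt = 6/11 · 4 = 24/11 ft/s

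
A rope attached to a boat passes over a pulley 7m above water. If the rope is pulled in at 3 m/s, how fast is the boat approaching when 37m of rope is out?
37√330/220 ≈ 3.055 m/s

rope² = x² + 7²
x = √(37² - 7²) = 2√330
dx/dt = (rope/x) · d(rope)/dt = (37/(2√330)) · (-3) = -37√330/220 m/s
The boat approaches at 37√330/220 ≈ 3.055 m/s.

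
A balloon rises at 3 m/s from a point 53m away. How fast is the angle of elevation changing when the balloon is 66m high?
0.022191 rad/s

tan(θ) = y/53
sec²(θ) · dθ/dt = (1/53) · dy/dt
dθ/dt = cos²(θ)/53 · 3 = 53/(53² + 66²) · 3
dθ/dt = 0.022191 rad/s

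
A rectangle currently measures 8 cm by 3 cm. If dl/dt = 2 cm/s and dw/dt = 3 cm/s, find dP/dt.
10 cm/s

P = 2(l + w)
dP/dt = 2(dl/dt + dw/dt) = 2(2 + 3) = 10 cm/s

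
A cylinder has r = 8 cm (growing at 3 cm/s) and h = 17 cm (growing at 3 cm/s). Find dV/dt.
1008π cm³/s

V = πr²h
dV/dt = 2πrh·dr/dt + πr²·dh/dt
= 2π(8)(17)(3) + π(8)²(3)
= 1008π cm³/s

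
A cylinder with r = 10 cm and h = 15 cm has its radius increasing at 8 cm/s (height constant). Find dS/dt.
560π cm²/s

S = 2πrh + 2πr² (lateral + bases)
dS/dt = (2πh + 4πr)·dr/dt = (2π·15 + 4π·10)·8
= 560π cm²/s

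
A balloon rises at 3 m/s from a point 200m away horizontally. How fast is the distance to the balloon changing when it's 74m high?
111√11369/11369 ≈ 1.041 m/s

z² = 200² + y²
z = √(200² + 74²) = 2√11369
dz/dt = y/z · dy/dt = 74/(2√11369) · 3 = 111√11369/11369 ≈ 1.041 m/s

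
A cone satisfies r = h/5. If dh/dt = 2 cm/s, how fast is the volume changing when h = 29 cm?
1682π/25 cm³/s

V = (1/3)π(h/5)²h = πh³/75
dV/dt = πh²/25 · 2
At h = 29: dV/dt = 1682π/25 cm³/s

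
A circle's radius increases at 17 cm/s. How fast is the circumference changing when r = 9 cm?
34π cm/s

C = 2πr
dC/dt = 2π · dr/dt = 2π · 17 = 34π cm/s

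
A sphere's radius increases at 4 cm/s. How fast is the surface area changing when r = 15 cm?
480π cm²/s

S = 4πr²
dS/dt = dS/dr · dr/dt = 8πr · 4
At r = 15: dS/dt = 480π cm²/s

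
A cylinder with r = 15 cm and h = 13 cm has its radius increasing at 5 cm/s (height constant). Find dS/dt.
430π cm²/s

S = 2πrh + 2πr² (lateral + bases)
dS/dt = (2πh + 4πr)·dr/dt = (2π·13 + 4π·15)·5
= 430π cm²/s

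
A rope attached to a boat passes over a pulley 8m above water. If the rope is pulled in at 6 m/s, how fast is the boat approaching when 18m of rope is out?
54√65/65 ≈ 6.698 m/s

rope² = x² + 8²
x = √(18² - 8²) = 2√65
dx/dt = (rope/x) · d(rope)/dt = (18/(2√65)) · (-6) = -54√65/65 m/s
The boat approaches at 54√65/65 ≈ 6.698 m/s.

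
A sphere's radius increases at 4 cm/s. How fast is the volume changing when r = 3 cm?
144π cm³/s

V = (4/3)πr³
dV/dt = dV/dr · dr/dt = 4πr² · 4
At r = 3: dV/dt = 144π cm³/s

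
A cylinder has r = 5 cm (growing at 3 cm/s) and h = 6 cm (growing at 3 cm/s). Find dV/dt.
255π cm³/s

V = πr²h
dV/dt = 2πrh·dr/dt + πr²·dh/dt
= 2π(5)(6)(3) + π(5)²(3)
= 255π cm³/s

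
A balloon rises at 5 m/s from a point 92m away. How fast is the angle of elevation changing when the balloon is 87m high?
0.028691 rad/s

tan(θ) = y/92
sec²(θ) · dθ/dt = (1/92) · dy/dt
dθ/dt = cos²(θ)/92 · 5 = 92/(92² + 87²) · 5
dθ/dt = 0.028691 rad/s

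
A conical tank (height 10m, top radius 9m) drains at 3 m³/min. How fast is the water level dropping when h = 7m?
100/(1323π) ≈ 0.02406 m/min

r/h = 9/10, so r = (9/10)h
V = (1/3)πr²h = (1/3)π((9/10)h)²h = (27/100)πh³
dV/dh = (81/100)πh²
dh/dt = (dV/dt)/(dV/dh) = -3/((81/100)π·7²) = -100/(1323π) m/min
The level is dropping at 100/(1323π) ≈ 0.02406 m/min.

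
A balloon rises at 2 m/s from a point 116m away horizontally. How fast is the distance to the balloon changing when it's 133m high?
266√31145/31145 ≈ 1.507 m/s

z² = 116² + y²
z = √(116² + 133²) = √31145
dz/dt = y/z · dy/dt = 133/√31145 · 2 = 266√31145/31145 ≈ 1.507 m/s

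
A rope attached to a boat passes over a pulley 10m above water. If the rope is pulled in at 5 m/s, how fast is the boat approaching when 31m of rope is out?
155√861/861 ≈ 5.282 m/s

rope² = x² + 10²
x = √(31² - 10²) = √861
dx/dt = (rope/x) · d(rope)/dt = (31/√861) · (-5) = -155√861/861 m/s
The boat approaches at 155√861/861 ≈ 5.282 m/s.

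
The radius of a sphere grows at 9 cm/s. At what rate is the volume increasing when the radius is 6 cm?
1296π cm³/s

V = (4/3)πr³
dV/dt = dV/dr · dr/dt = 4πr² · 9
At r = 6: dV/dt = 1296π cm³/s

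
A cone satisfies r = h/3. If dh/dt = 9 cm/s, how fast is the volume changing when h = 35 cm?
1225π cm³/s

V = (1/3)π(h/3)²h = πh³/27
dV/dt = πh²/9 · 9
At h = 35: dV/dt = 1225π cm³/s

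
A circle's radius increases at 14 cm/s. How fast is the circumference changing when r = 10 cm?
28π cm/s

C = 2πr
dC/dt = 2π · dr/dt = 2π · 14 = 28π cm/s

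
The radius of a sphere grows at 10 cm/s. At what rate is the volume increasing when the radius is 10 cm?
4000π cm³/s

V = (4/3)πr³
dV/dt = dV/dr · dr/dt = 4πr² · 10
At r = 10: dV/dt = 4000π cm³/s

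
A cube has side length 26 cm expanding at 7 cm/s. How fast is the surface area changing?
2184 cm²/s

A = 6s²
dA/dt = 12s · ds/dt = 12·26·7 = 2184 cm²/s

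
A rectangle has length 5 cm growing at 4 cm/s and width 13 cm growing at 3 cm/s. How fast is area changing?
67 cm²/s

A = lw
dA/dt = w·dl/dt + l·dw/dt = 13·4 + 5·3 = 67 cm²/s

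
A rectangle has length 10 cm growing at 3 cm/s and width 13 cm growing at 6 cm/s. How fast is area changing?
99 cm²/s

A = lw
dA/dt = w·dl/dt + l·dw/dt = 13·3 + 10·6 = 99 cm²/s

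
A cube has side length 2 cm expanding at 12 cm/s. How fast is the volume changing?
144 cm³/s

V = s³
dV/dt = 3s² · ds/dt = 3·2²·12 = 144 cm³/s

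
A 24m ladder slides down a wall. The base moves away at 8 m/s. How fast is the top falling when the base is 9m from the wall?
24√55/55 ≈ 3.236 m/s

x² + y² = 24²
2x·dx/dt + 2y·dy/dt = 0
dy/dt = -x/y · dx/dt = -9/(3√55) · 8 = -24√55/55 m/s
The top is descending at 24√55/55 ≈ 3.236 m/s.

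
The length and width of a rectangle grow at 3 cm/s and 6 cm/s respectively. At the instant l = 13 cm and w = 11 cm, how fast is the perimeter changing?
18 cm/s

P = 2(l + w)
dP/dt = 2(dl/dt + dw/dt) = 2(3 + 6) = 18 cm/s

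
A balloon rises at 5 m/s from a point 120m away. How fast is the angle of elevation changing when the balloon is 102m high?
0.02419 rad/s

tan(θ) = y/120
sec²(θ) · dθ/dt = (1/120) · dy/dt
dθ/dt = cos²(θ)/120 · 5 = 120/(120² + 102²) · 5
dθ/dt = 0.02419 rad/s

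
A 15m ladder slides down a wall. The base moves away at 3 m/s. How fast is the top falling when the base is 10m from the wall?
6√5/5 ≈ 2.683 m/s

x² + y² = 15²
2x·dx/dt + 2y·dy/dt = 0
dy/dt = -x/y · dx/dt = -10/(5√5) · 3 = -6√5/5 m/s
The top is descending at 6√5/5 ≈ 2.683 m/s.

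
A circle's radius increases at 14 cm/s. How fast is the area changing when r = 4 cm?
112π cm²/s

A = πr²
dA/dt = 2πr · dr/dt = 2π(4)(14) = 112π cm²/s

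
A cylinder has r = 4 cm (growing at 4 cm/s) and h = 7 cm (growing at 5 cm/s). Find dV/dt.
304π cm³/s

V = πr²h
dV/dt = 2πrh·dr/dt + πr²·dh/dt
= 2π(4)(7)(4) + π(4)²(5)
= 304π cm³/s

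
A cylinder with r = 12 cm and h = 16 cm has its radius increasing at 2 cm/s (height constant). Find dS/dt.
160π cm²/s

S = 2πrh + 2πr² (lateral + bases)
dS/dt = (2πh + 4πr)·dr/dt = (2π·16 + 4π·12)·2
= 160π cm²/s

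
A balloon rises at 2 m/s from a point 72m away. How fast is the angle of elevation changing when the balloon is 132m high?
0.006369 rad/s

tan(θ) = y/72
sec²(θ) · dθ/dt = (1/72) · dy/dt
dθ/dt = cos²(θ)/72 · 2 = 72/(72² + 132²) · 2
dθ/dt = 0.006369 rad/s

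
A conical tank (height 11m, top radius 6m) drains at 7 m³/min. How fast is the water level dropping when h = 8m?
847/(2304π) ≈ 0.117 m/min

r/h = 6/11, so r = (6/11)h
V = (1/3)πr²h = (1/3)π((6/11)h)²h = (12/121)πh³
dV/dh = (36/121)πh²
dh/dt = (dV/dt)/(dV/dh) = -7/((36/121)π·8²) = -847/(2304π) m/min
The level is dropping at 847/(2304π) ≈ 0.117 m/min.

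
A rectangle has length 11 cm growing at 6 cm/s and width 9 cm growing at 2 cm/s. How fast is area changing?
76 cm²/s

A = lw
dA/dt = w·dl/dt + l·dw/dt = 9·6 + 11·2 = 76 cm²/s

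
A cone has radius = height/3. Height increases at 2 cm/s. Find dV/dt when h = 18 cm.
72π cm³/s

V = (1/3)π(h/3)²h = πh³/27
dV/dt = πh²/9 · 2
At h = 18: dV/dt = 72π cm³/s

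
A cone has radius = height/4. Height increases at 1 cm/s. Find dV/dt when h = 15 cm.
225π/16 cm³/s

V = (1/3)π(h/4)²h = πh³/48
dV/dt = πh²/16 · 1
At h = 15: dV/dt = 225π/16 cm³/s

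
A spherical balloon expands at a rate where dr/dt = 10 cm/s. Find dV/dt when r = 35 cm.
49000π cm³/s

V = (4/3)πr³
dV/dt = dV/dr · dr/dt = 4πr² · 10
At r = 35: dV/dt = 49000π cm³/s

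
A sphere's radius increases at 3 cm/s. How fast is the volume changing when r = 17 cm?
3468π cm³/s

V = (4/3)πr³
dV/dt = dV/dr · dr/dt = 4πr² · 3
At r = 17: dV/dt = 3468π cm³/s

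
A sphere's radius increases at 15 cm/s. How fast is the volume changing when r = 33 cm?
65340π cm³/s

V = (4/3)πr³
dV/dt = dV/dr · dr/dt = 4πr² · 15
At r = 33: dV/dt = 65340π cm³/s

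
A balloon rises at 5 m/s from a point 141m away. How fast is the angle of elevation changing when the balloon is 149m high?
0.016753 rad/s

tan(θ) = y/141
sec²(θ) · dθ/dt = (1/141) · dy/dt
dθ/dt = cos²(θ)/141 · 5 = 141/(141² + 149²) · 5
dθ/dt = 0.016753 rad/s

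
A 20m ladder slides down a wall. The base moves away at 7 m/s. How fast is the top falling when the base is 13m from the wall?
13√231/33 ≈ 5.987 m/s

x² + y² = 20²
2x·dx/dt + 2y·dy/dt = 0
dy/dt = -x/y · dx/dt = -13/√231 · 7 = -13√231/33 m/s
The top is descending at 13√231/33 ≈ 5.987 m/s.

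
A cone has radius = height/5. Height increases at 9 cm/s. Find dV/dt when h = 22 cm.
4356π/25 cm³/s

V = (1/3)π(h/5)²h = πh³/75
dV/dt = πh²/25 · 9
At h = 22: dV/dt = 4356π/25 cm³/s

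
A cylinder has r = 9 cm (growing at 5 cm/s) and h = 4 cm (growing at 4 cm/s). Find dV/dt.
684π cm³/s

V = πr²h
dV/dt = 2πrh·dr/dt + πr²·dh/dt
= 2π(9)(4)(5) + π(9)²(4)
= 684π cm³/s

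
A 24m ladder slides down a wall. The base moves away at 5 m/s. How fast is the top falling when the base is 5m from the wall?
25√551/551 ≈ 1.065 m/s

x² + y² = 24²
2x·dx/dt + 2y·dy/dt = 0
dy/dt = -x/y · dx/dt = -5/√551 · 5 = -25√551/551 m/s
The top is descending at 25√551/551 ≈ 1.065 m/s.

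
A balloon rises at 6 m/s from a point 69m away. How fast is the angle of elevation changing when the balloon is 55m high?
0.053172 rad/s

tan(θ) = y/69
sec²(θ) · dθ/dt = (1/69) · dy/dt
dθ/dt = cos²(θ)/69 · 6 = 69/(69² + 55²) · 6
dθ/dt = 0.053172 rad/s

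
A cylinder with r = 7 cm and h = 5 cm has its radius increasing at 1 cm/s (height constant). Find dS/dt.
38π cm²/s

S = 2πrh + 2πr² (lateral + bases)
dS/dt = (2πh + 4πr)·dr/dt = (2π·5 + 4π·7)·1
= 38π cm²/s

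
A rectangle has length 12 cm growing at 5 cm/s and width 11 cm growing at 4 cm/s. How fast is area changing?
103 cm²/s

A = lw
dA/dt = w·dl/dt + l·dw/dt = 11·5 + 12·4 = 103 cm²/s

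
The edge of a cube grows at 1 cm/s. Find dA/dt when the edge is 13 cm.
156 cm²/s

A = 6s²
dA/dt = 12s · ds/dt = 12·13·1 = 156 cm²/s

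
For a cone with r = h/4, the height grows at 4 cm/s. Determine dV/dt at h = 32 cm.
256π cm³/s

V = (1/3)π(h/4)²h = πh³/48
dV/dt = πh²/16 · 4
At h = 32: dV/dt = 256π cm³/s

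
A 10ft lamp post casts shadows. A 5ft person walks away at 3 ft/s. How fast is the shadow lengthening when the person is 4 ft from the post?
3 ft/s

By similar triangles: 10/(x+s) = 5/s
Solving: s = 5x/5
ds/dt = 5/5 · dx/dt = 1 · 3 = 3 ft/s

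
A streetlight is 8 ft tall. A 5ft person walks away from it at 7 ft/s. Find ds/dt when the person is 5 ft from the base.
35/3 ft/s

By similar triangles: 8/(x+s) = 5/s
Solving: s = 5x/3
ds/dt = 5/3 · dx/dt = 5/3 · 7 = 35/3 ft/s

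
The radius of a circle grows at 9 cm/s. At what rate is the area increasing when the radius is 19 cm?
342π cm²/s

A = πr²
dA/dt = 2πr · dr/dt = 2π(19)(9) = 342π cm²/s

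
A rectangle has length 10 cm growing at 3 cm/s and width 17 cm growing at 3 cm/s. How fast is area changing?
81 cm²/s

A = lw
dA/dt = w·dl/dt + l·dw/dt = 17·3 + 10·3 = 81 cm²/s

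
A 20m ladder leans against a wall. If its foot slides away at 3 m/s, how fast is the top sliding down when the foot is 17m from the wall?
17√111/37 ≈ 4.841 m/s

x² + y² = 20²
2x·dx/dt + 2y·dy/dt = 0
dy/dt = -x/y · dx/dt = -17/√111 · 3 = -17√111/37 m/s
The top is descending at 17√111/37 ≈ 4.841 m/s.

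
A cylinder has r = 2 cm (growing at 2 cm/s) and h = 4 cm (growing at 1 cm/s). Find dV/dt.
36π cm³/s

V = πr²h
dV/dt = 2πrh·dr/dt + πr²·dh/dt
= 2π(2)(4)(2) + π(2)²(1)
= 36π cm³/s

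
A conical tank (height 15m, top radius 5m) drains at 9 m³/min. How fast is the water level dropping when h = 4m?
81/(16π) ≈ 1.611 m/min

r/h = 5/15, so r = (1/3)h
V = (1/3)πr²h = (1/3)π((1/3)h)²h = (1/27)πh³
dV/dh = (1/9)πh²
dh/dt = (dV/dt)/(dV/dh) = -9/((1/9)π·4²) = -81/(16π) m/min
The level is dropping at 81/(16π) ≈ 1.611 m/min.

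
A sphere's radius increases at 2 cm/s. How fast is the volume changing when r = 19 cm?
2888π cm³/s

V = (4/3)πr³
dV/dt = dV/dr · dr/dt = 4πr² · 2
At r = 19: dV/dt = 2888π cm³/s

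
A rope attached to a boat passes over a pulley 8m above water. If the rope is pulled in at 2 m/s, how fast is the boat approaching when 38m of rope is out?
38√345/345 ≈ 2.046 m/s

rope² = x² + 8²
x = √(38² - 8²) = 2√345
dx/dt = (rope/x) · d(rope)/dt = (38/(2√345)) · (-2) = -38√345/345 m/s
The boat approaches at 38√345/345 ≈ 2.046 m/s.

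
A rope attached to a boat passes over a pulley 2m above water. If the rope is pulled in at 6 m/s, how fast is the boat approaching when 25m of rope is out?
50√69/69 ≈ 6.019 m/s

rope² = x² + 2²
x = √(25² - 2²) = 3√69
dx/dt = (rope/x) · d(rope)/dt = (25/(3√69)) · (-6) = -50√69/69 m/s
The boat approaches at 50√69/69 ≈ 6.019 m/s.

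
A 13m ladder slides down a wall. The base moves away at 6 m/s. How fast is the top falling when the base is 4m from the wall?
8√17/17 ≈ 1.94 m/s

x² + y² = 13²
2x·dx/dt + 2y·dy/dt = 0
dy/dt = -x/y · dx/dt = -4/(3√17) · 6 = -8√17/17 m/s
The top is descending at 8√17/17 ≈ 1.94 m/s.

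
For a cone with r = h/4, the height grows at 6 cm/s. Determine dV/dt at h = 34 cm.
867π/2 cm³/s

V = (1/3)π(h/4)²h = πh³/48
dV/dt = πh²/16 · 6
At h = 34: dV/dt = 867π/2 cm³/s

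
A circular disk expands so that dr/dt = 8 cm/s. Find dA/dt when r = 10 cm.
160π cm²/s

A = πr²
dA/dt = 2πr · dr/dt = 2π(10)(8) = 160π cm²/s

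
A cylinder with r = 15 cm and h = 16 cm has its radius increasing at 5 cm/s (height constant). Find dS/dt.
460π cm²/s

S = 2πrh + 2πr² (lateral + bases)
dS/dt = (2πh + 4πr)·dr/dt = (2π·16 + 4π·15)·5
= 460π cm²/s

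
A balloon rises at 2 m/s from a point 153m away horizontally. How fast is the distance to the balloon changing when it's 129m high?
43√178/445 ≈ 1.289 m/s

z² = 153² + y²
z = √(153² + 129²) = 15√178
dz/dt = y/z · dy/dt = 129/(15√178) · 2 = 43√178/445 ≈ 1.289 m/s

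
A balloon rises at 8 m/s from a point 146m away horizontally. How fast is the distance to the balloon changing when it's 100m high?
400√7829/7829 ≈ 4.521 m/s

z² = 146² + y²
z = √(146² + 100²) = 2√7829
dz/dt = y/z · dy/dt = 100/(2√7829) · 8 = 400√7829/7829 ≈ 4.521 m/s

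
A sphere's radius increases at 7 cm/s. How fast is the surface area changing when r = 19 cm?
1064π cm²/s

S = 4πr²
dS/dt = dS/dr · dr/dt = 8πr · 7
At r = 19: dS/dt = 1064π cm²/s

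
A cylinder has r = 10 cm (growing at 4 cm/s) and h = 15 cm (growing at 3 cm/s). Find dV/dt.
1500π cm³/s

V = πr²h
dV/dt = 2πrh·dr/dt + πr²·dh/dt
= 2π(10)(15)(4) + π(10)²(3)
= 1500π cm³/s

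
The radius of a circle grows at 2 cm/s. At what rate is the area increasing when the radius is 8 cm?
32π cm²/s

A = πr²
dA/dt = 2πr · dr/dt = 2π(8)(2) = 32π cm²/s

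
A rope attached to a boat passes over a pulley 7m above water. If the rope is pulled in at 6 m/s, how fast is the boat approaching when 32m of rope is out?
64√39/65 ≈ 6.149 m/s

rope² = x² + 7²
x = √(32² - 7²) = 5√39
dx/dt = (rope/x) · d(rope)/dt = (32/(5√39)) · (-6) = -64√39/65 m/s
The boat approaches at 64√39/65 ≈ 6.149 m/s.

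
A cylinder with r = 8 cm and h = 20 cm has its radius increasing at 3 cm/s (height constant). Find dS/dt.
216π cm²/s

S = 2πrh + 2πr² (lateral + bases)
dS/dt = (2πh + 4πr)·dr/dt = (2π·20 + 4π·8)·3
= 216π cm²/s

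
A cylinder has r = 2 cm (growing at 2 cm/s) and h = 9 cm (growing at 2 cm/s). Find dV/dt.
80π cm³/s

V = πr²h
dV/dt = 2πrh·dr/dt + πr²·dh/dt
= 2π(2)(9)(2) + π(2)²(2)
= 80π cm³/s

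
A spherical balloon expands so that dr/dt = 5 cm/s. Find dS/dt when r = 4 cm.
160π cm²/s

S = 4πr²
dS/dt = dS/dr · dr/dt = 8πr · 5
At r = 4: dS/dt = 160π cm²/s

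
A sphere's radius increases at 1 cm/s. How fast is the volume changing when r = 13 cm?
676π cm³/s

V = (4/3)πr³
dV/dt = dV/dr · dr/dt = 4πr² · 1
At r = 13: dV/dt = 676π cm³/s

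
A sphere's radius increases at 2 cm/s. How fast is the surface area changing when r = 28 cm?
448π cm²/s

S = 4πr²
dS/dt = dS/dr · dr/dt = 8πr · 2
At r = 28: dS/dt = 448π cm²/s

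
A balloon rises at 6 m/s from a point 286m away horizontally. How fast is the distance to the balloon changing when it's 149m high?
894√103997/103997 ≈ 2.772 m/s

z² = 286² + y²
z = √(286² + 149²) = √103997
dz/dt = y/z · dy/dt = 149/√103997 · 6 = 894√103997/103997 ≈ 2.772 m/s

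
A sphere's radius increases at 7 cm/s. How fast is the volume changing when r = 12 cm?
4032π cm³/s

V = (4/3)πr³
dV/dt = dV/dr · dr/dt = 4πr² · 7
At r = 12: dV/dt = 4032π cm³/s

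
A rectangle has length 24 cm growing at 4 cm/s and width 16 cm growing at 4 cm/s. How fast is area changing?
160 cm²/s

A = lw
dA/dt = w·dl/dt + l·dw/dt = 16·4 + 24·4 = 160 cm²/s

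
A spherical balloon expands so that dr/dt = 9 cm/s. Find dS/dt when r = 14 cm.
1008π cm²/s

S = 4πr²
dS/dt = dS/dr · dr/dt = 8πr · 9
At r = 14: dS/dt = 1008π cm²/s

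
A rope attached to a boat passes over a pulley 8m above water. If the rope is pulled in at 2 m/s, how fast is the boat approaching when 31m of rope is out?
62√897/897 ≈ 2.07 m/s

rope² = x² + 8²
x = √(31² - 8²) = √897
dx/dt = (rope/x) · d(rope)/dt = (31/√897) · (-2) = -62√897/897 m/s
The boat approaches at 62√897/897 ≈ 2.07 m/s.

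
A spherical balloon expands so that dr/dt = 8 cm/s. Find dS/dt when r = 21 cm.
1344π cm²/s

S = 4πr²
dS/dt = dS/dr · dr/dt = 8πr · 8
At r = 21: dS/dt = 1344π cm²/s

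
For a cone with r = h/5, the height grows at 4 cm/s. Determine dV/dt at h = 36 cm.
5184π/25 cm³/s

V = (1/3)π(h/5)²h = πh³/75
dV/dt = πh²/25 · 4
At h = 36: dV/dt = 5184π/25 cm³/s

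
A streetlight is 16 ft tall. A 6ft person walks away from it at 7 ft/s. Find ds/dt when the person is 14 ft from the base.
21/5 ft/s

By similar triangles: 16/(x+s) = 6/s
Solving: s = 6x/10
ds/dt = 6/10 · dx/dt = 3/5 · 7 = 21/5 ft/s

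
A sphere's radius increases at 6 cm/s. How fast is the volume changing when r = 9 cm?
1944π cm³/s

V = (4/3)πr³
dV/dt = dV/dr · dr/dt = 4πr² · 6
At r = 9: dV/dt = 1944π cm³/s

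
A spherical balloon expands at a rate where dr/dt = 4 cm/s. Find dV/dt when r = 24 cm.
9216π cm³/s

V = (4/3)πr³
dV/dt = dV/dr · dr/dt = 4πr² · 4
At r = 24: dV/dt = 9216π cm³/s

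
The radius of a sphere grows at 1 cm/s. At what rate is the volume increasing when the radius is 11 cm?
484π cm³/s

V = (4/3)πr³
dV/dt = dV/dr · dr/dt = 4πr² · 1
At r = 11: dV/dt = 484π cm³/s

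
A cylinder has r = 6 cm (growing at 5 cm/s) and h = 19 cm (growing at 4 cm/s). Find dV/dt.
1284π cm³/s

V = πr²h
dV/dt = 2πrh·dr/dt + πr²·dh/dt
= 2π(6)(19)(5) + π(6)²(4)
= 1284π cm³/s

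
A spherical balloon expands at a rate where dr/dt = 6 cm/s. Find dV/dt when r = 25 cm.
15000π cm³/s

V = (4/3)πr³
dV/dt = dV/dr · dr/dt = 4πr² · 6
At r = 25: dV/dt = 15000π cm³/s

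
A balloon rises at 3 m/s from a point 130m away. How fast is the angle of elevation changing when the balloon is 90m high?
0.0156 rad/s

tan(θ) = y/130
sec²(θ) · dθ/dt = (1/130) · dy/dt
dθ/dt = cos²(θ)/130 · 3 = 130/(130² + 90²) · 3
dθ/dt = 0.0156 rad/s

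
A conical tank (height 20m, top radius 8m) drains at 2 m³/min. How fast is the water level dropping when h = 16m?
25/(512π) ≈ 0.01554 m/min

r/h = 8/20, so r = (2/5)h
V = (1/3)πr²h = (1/3)π((2/5)h)²h = (4/75)πh³
dV/dh = (4/25)πh²
dh/dt = (dV/dt)/(dV/dh) = -2/((4/25)π·16²) = -25/(512π) m/min
The level is dropping at 25/(512π) ≈ 0.01554 m/min.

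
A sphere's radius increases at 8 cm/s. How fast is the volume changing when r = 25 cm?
20000π cm³/s

V = (4/3)πr³
dV/dt = dV/dr · dr/dt = 4πr² · 8
At r = 25: dV/dt = 20000π cm³/s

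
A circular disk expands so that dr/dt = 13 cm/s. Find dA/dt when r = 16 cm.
416π cm²/s

A = πr²
dA/dt = 2πr · dr/dt = 2π(16)(13) = 416π cm²/s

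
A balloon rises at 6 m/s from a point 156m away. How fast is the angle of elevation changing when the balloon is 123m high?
0.023717 rad/s

tan(θ) = y/156
sec²(θ) · dθ/dt = (1/156) · dy/dt
dθ/dt = cos²(θ)/156 · 6 = 156/(156² + 123²) · 6
dθ/dt = 0.023717 rad/s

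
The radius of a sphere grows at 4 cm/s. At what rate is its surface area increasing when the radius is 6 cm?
192π cm²/s

S = 4πr²
dS/dt = dS/dr · dr/dt = 8πr · 4
At r = 6: dS/dt = 192π cm²/s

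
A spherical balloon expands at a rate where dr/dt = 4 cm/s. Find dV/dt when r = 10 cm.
1600π cm³/s

V = (4/3)πr³
dV/dt = dV/dr · dr/dt = 4πr² · 4
At r = 10: dV/dt = 1600π cm³/s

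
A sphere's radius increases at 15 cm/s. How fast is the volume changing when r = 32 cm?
61440π cm³/s

V = (4/3)πr³
dV/dt = dV/dr · dr/dt = 4πr² · 15
At r = 32: dV/dt = 61440π cm³/s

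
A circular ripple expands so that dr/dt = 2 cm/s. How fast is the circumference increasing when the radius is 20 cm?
4π cm/s

C = 2πr
dC/dt = 2π · dr/dt = 2π · 2 = 4π cm/s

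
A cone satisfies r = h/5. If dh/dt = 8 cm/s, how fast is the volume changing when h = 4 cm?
128π/25 cm³/s

V = (1/3)π(h/5)²h = πh³/75
dV/dt = πh²/25 · 8
At h = 4: dV/dt = 128π/25 cm³/s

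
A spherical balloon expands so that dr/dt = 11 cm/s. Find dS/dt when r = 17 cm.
1496π cm²/s

S = 4πr²
dS/dt = dS/dr · dr/dt = 8πr · 11
At r = 17: dS/dt = 1496π cm²/s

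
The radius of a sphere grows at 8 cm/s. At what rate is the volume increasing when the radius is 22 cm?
15488π cm³/s

V = (4/3)πr³
dV/dt = dV/dr · dr/dt = 4πr² · 8
At r = 22: dV/dt = 15488π cm³/s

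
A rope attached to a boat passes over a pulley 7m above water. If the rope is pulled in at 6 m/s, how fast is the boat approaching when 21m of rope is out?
9√2/2 ≈ 6.364 m/s

rope² = x² + 7²
x = √(21² - 7²) = 14√2
dx/dt = (rope/x) · d(rope)/dt = (21/(14√2)) · (-6) = -9√2/2 m/s
The boat approaches at 9√2/2 ≈ 6.364 m/s.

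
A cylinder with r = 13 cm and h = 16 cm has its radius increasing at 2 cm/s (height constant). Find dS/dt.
168π cm²/s

S = 2πrh + 2πr² (lateral + bases)
dS/dt = (2πh + 4πr)·dr/dt = (2π·16 + 4π·13)·2
= 168π cm²/s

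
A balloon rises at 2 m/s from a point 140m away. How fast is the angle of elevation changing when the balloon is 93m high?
0.009912 rad/s

tan(θ) = y/140
sec²(θ) · dθ/dt = (1/140) · dy/dt
dθ/dt = cos²(θ)/140 · 2 = 140/(140² + 93²) · 2
dθ/dt = 0.009912 rad/s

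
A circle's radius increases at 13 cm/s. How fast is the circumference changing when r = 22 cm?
26π cm/s

C = 2πr
dC/dt = 2π · dr/dt = 2π · 13 = 26π cm/s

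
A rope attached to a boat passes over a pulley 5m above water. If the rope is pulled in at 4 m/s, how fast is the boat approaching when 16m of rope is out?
64√231/231 ≈ 4.211 m/s

rope² = x² + 5²
x = √(16² - 5²) = √231
dx/dt = (rope/x) · d(rope)/dt = (16/√231) · (-4) = -64√231/231 m/s
The boat approaches at 64√231/231 ≈ 4.211 m/s.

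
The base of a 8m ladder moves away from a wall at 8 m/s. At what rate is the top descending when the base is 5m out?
40√39/39 ≈ 6.405 m/s

x² + y² = 8²
2x·dx/dt + 2y·dy/dt = 0
dy/dt = -x/y · dx/dt = -5/√39 · 8 = -40√39/39 m/s
The top is descending at 40√39/39 ≈ 6.405 m/s.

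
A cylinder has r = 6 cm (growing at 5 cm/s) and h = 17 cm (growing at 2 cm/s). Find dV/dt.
1092π cm³/s

V = πr²h
dV/dt = 2πrh·dr/dt + πr²·dh/dt
= 2π(6)(17)(5) + π(6)²(2)
= 1092π cm³/s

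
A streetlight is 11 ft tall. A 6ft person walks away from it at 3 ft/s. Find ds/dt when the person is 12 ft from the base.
18/5 ft/s

By similar triangles: 11/(x+s) = 6/s
Solving: s = 6x/5
ds/dt = 6/5 · dx/dt = 6/5 · 3 = 18/5 ft/s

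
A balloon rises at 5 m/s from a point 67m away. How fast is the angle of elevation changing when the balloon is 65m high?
0.038444 rad/s

tan(θ) = y/67
sec²(θ) · dθ/dt = (1/67) · dy/dt
dθ/dt = cos²(θ)/67 · 5 = 67/(67² + 65²) · 5
dθ/dt = 0.038444 rad/s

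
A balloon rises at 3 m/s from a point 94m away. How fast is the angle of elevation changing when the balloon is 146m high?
0.009353 rad/s

tan(θ) = y/94
sec²(θ) · dθ/dt = (1/94) · dy/dt
dθ/dt = cos²(θ)/94 · 3 = 94/(94² + 146²) · 3
dθ/dt = 0.009353 rad/s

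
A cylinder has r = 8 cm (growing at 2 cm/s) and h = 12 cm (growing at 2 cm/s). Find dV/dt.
512π cm³/s

V = πr²h
dV/dt = 2πrh·dr/dt + πr²·dh/dt
= 2π(8)(12)(2) + π(8)²(2)
= 512π cm³/s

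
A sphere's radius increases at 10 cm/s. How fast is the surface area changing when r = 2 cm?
160π cm²/s

S = 4πr²
dS/dt = dS/dr · dr/dt = 8πr · 10
At r = 2: dS/dt = 160π cm²/s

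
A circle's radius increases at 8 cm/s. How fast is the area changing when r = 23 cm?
368π cm²/s

A = πr²
dA/dt = 2πr · dr/dt = 2π(23)(8) = 368π cm²/s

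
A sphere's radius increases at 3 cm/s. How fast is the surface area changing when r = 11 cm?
264π cm²/s

S = 4πr²
dS/dt = dS/dr · dr/dt = 8πr · 3
At r = 11: dS/dt = 264π cm²/s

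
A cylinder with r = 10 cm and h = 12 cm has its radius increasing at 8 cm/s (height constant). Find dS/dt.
512π cm²/s

S = 2πrh + 2πr² (lateral + bases)
dS/dt = (2πh + 4πr)·dr/dt = (2π·12 + 4π·10)·8
= 512π cm²/s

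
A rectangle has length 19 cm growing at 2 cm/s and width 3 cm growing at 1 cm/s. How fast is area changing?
25 cm²/s

A = lw
dA/dt = w·dl/dt + l·dw/dt = 3·2 + 19·1 = 25 cm²/s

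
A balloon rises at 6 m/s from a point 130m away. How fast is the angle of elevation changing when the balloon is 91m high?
0.030976 rad/s

tan(θ) = y/130
sec²(θ) · dθ/dt = (1/130) · dy/dt
dθ/dt = cos²(θ)/130 · 6 = 130/(130² + 91²) · 6
dθ/dt = 0.030976 rad/s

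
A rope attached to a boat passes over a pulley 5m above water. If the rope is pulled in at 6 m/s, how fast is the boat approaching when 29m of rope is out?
29√51/34 ≈ 6.091 m/s

rope² = x² + 5²
x = √(29² - 5²) = 4√51
dx/dt = (rope/x) · d(rope)/dt = (29/(4√51)) · (-6) = -29√51/34 m/s
The boat approaches at 29√51/34 ≈ 6.091 m/s.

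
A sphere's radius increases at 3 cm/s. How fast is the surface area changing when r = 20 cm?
480π cm²/s

S = 4πr²
dS/dt = dS/dr · dr/dt = 8πr · 3
At r = 20: dS/dt = 480π cm²/s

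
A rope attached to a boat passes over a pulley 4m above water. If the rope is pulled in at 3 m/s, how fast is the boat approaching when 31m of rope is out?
31√105/105 ≈ 3.025 m/s

rope² = x² + 4²
x = √(31² - 4²) = 3√105
dx/dt = (rope/x) · d(rope)/dt = (31/(3√105)) · (-3) = -31√105/105 m/s
The boat approaches at 31√105/105 ≈ 3.025 m/s.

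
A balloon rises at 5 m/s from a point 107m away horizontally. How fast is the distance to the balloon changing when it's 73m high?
365√16778/16778 ≈ 2.818 m/s

z² = 107² + y²
z = √(107² + 73²) = √16778
dz/dt = y/z · dy/dt = 73/√16778 · 5 = 365√16778/16778 ≈ 2.818 m/s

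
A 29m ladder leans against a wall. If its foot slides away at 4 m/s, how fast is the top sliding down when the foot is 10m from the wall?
40√741/741 ≈ 1.469 m/s

x² + y² = 29²
2x·dx/dt + 2y·dy/dt = 0
dy/dt = -x/y · dx/dt = -10/√741 · 4 = -40√741/741 m/s
The top is descending at 40√741/741 ≈ 1.469 m/s.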